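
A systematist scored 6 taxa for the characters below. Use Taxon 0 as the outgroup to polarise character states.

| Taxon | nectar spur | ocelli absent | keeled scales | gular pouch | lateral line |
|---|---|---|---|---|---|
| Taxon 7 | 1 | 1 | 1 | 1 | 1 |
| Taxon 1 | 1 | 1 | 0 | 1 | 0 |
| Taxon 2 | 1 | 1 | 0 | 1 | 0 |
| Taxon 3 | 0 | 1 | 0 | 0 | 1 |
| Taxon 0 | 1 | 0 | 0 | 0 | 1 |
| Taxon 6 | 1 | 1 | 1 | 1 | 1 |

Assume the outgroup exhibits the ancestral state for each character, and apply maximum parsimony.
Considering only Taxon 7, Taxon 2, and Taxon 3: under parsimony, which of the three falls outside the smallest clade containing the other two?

Taxon 3

Character polarity is set by the outgroup: the derived state is whichever differs from the outgroup's state, so for nectar spur, lateral line the derived state is '0', and for the remaining characters it is '1'.
nectar spur: derived state '0' in Taxon 3 only — an autapomorphy, so it tells us nothing about relationships among taxa.
ocelli absent (derived state '1') is shared by all ingroup taxa — unites the whole ingroup.
keeled scales: derived state '1' in Taxon 6 and Taxon 7 only — synapomorphy for {Taxon 6, Taxon 7}.
gular pouch: derived state '1' in Taxon 1, Taxon 2, Taxon 6, and Taxon 7 only — synapomorphy for {Taxon 1, Taxon 2, Taxon 6, Taxon 7}.
Only Taxon 1 and Taxon 2 show the derived state '0' for lateral line, supporting them as a clade.
Most parsimonious ingroup topology: (((Taxon 7,Taxon 6),(Taxon 1,Taxon 2)),Taxon 3).
Taxon 7 and Taxon 2 share a more recent common ancestor with each other than either does with Taxon 3, so Taxon 3 is the least closely related of the three.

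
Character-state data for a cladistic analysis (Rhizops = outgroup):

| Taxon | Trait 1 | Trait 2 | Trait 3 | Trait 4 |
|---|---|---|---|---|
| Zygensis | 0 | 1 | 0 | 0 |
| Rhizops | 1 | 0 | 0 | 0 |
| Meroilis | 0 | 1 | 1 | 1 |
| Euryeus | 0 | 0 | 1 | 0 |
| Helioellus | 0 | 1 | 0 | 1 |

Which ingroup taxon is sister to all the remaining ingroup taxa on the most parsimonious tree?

Euryeus

Character polarity is set by the outgroup: the derived state is whichever differs from the outgroup's state, so for Trait 1 the derived state is '0', and for the remaining characters it is '1'.
Trait 1 (derived state '0') is shared by all ingroup taxa — unites the whole ingroup.
Trait 2 (derived state '1') is shared by Helioellus, Meroilis, and Zygensis — a synapomorphy uniting that clade.
Trait 3 (state '1') occurs in Euryeus and Meroilis but conflicts with the nesting implied by the other characters — most parsimoniously interpreted as homoplasy.
Trait 4: derived state '1' in Helioellus and Meroilis only — synapomorphy for {Helioellus, Meroilis}.
Most parsimonious ingroup topology: (Euryeus,(Zygensis,(Helioellus,Meroilis))).
Euryeus is sister to the clade containing all other ingroup taxa, so it is the earliest-diverging (most basal) ingroup lineage.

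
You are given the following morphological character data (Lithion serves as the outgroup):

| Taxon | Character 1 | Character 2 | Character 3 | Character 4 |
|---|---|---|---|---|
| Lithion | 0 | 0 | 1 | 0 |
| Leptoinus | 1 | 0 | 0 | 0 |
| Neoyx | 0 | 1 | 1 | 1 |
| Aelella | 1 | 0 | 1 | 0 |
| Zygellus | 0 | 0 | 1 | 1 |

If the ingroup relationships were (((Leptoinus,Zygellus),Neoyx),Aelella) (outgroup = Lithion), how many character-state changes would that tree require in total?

Map each character onto (((Leptoinus,Zygellus),Neoyx),Aelella) (rooted by Lithion) and count the minimum state changes it requires (Fitch parsimony):
Character 1: 2; Character 2: 1; Character 3: 1; Character 4: 2.
Total tree length = 6.

6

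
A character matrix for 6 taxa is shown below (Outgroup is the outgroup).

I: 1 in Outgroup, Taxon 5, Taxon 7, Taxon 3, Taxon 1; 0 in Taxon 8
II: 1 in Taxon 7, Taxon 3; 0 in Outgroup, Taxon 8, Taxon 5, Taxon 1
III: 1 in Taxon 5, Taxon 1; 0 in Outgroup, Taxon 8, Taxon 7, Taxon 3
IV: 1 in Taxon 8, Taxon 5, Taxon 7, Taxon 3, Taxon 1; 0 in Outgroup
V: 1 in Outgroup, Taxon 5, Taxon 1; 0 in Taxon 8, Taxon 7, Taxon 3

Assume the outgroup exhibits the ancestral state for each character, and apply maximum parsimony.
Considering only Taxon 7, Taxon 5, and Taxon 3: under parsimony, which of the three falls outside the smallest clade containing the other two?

Taxon 5

Character polarity is set by the outgroup: the derived state is whichever differs from the outgroup's state, so for I, V the derived state is '0', and for the remaining characters it is '1'.
I (derived state '0') is unique to Taxon 8 (autapomorphy; uninformative for grouping).
II (derived state '1') is shared by Taxon 3 and Taxon 7 — a synapomorphy uniting that clade.
III (derived state '1') is shared by Taxon 1 and Taxon 5 — a synapomorphy uniting that clade.
IV (derived state '1') is shared by all ingroup taxa — unites the whole ingroup.
V: derived state '0' in Taxon 3, Taxon 7, and Taxon 8 only — synapomorphy for {Taxon 3, Taxon 7, Taxon 8}.
Most parsimonious ingroup topology: ((Taxon 8,(Taxon 7,Taxon 3)),(Taxon 5,Taxon 1)).
Taxon 3 and Taxon 7 share a more recent common ancestor with each other than either does with Taxon 5, so Taxon 5 is the least closely related of the three.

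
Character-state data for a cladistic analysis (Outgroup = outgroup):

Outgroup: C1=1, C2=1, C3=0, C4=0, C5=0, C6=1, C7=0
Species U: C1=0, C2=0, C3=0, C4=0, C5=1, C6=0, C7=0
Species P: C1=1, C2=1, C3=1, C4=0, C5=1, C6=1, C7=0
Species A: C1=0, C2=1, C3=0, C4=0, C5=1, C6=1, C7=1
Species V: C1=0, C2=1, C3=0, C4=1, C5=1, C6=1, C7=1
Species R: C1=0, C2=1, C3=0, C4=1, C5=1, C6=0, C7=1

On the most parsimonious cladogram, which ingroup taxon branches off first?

Character polarity is set by the outgroup: the derived state is whichever differs from the outgroup's state, so for C1, C2, C6 the derived state is '0', and for the remaining characters it is '1'.
C1: derived state '0' in Species A, Species R, Species U, and Species V only — synapomorphy for {Species A, Species R, Species U, Species V}.
C2 (derived state '0') is unique to Species U (autapomorphy; uninformative for grouping).
C3: derived state '1' in Species P only — an autapomorphy, so it tells us nothing about relationships among taxa.
C4: derived state '1' in Species R and Species V only — synapomorphy for {Species R, Species V}.
C5 (derived state '1') is shared by all ingroup taxa — unites the whole ingroup.
C6 (state '0') occurs in Species R and Species U but conflicts with the nesting implied by the other characters — most parsimoniously interpreted as homoplasy.
Only Species A, Species R, and Species V show the derived state '1' for C7, supporting them as a clade.
Most parsimonious ingroup topology: ((Species U,(Species A,(Species V,Species R))),Species P).
Species P is sister to the clade containing all other ingroup taxa, so it is the earliest-diverging (most basal) ingroup lineage.

Species P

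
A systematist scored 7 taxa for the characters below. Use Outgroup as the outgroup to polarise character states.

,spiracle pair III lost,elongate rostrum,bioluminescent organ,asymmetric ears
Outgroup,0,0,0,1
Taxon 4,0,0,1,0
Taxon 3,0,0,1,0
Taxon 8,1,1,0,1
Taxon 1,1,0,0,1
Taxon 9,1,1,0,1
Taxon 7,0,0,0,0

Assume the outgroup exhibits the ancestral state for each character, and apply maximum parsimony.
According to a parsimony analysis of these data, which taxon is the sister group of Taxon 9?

Character polarity is set by the outgroup: the derived state is whichever differs from the outgroup's state, so for asymmetric ears the derived state is '0', and for the remaining characters it is '1'.
Only Taxon 1, Taxon 8, and Taxon 9 show the derived state '1' for spiracle pair III lost, supporting them as a clade.
elongate rostrum: derived state '1' in Taxon 8 and Taxon 9 only — synapomorphy for {Taxon 8, Taxon 9}.
bioluminescent organ (derived state '1') is shared by Taxon 3 and Taxon 4 — a synapomorphy uniting that clade.
asymmetric ears (derived state '0') is shared by Taxon 3, Taxon 4, and Taxon 7 — a synapomorphy uniting that clade.
Most parsimonious ingroup topology: (((Taxon 4,Taxon 3),Taxon 7),((Taxon 8,Taxon 9),Taxon 1)).
Taxon 9 and Taxon 8 form a cherry on this tree, so they are sister taxa.

Taxon 8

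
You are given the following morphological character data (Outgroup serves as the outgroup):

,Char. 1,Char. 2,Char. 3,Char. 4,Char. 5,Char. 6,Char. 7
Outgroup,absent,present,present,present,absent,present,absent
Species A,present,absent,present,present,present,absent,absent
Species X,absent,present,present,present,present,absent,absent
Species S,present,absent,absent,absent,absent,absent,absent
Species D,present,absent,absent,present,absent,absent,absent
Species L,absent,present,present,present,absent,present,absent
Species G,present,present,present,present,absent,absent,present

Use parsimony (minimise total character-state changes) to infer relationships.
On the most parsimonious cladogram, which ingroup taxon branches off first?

Character polarity is set by the outgroup: the derived state is whichever differs from the outgroup's state, so for Char. 2, Char. 3, Char. 4, Char. 6 the derived state is 'absent', and for the remaining characters it is 'present'.
Char. 1: derived state 'present' in Species A, Species D, Species G, and Species S only — synapomorphy for {Species A, Species D, Species G, Species S}.
Only Species A, Species D, and Species S show the derived state 'absent' for Char. 2, supporting them as a clade.
Char. 3 (derived state 'absent') is shared by Species D and Species S — a synapomorphy uniting that clade.
Char. 4 (derived state 'absent') is unique to Species S (autapomorphy; uninformative for grouping).
Char. 5 (state 'present') occurs in Species A and Species X but conflicts with the nesting implied by the other characters — most parsimoniously interpreted as homoplasy.
Char. 6 (derived state 'absent') is shared by Species A, Species D, Species G, Species S, and Species X — a synapomorphy uniting that clade.
Char. 7 (derived state 'present') is unique to Species G (autapomorphy; uninformative for grouping).
Most parsimonious ingroup topology: ((((Species A,(Species S,Species D)),Species G),Species X),Species L).
Species L is sister to the clade containing all other ingroup taxa, so it is the earliest-diverging (most basal) ingroup lineage.

Species L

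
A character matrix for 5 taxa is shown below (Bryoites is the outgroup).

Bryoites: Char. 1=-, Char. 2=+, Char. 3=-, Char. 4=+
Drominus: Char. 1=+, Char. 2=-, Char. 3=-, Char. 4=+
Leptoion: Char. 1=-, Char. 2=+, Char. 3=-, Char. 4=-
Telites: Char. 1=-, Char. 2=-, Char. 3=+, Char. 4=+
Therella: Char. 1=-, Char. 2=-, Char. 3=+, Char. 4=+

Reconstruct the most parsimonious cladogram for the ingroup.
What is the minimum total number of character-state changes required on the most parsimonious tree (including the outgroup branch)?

Character polarity is set by the outgroup: the derived state is whichever differs from the outgroup's state, so for Char. 2, Char. 4 the derived state is '-', and for the remaining characters it is '+'.
Char. 1: derived state '+' in Drominus only — an autapomorphy, so it tells us nothing about relationships among taxa.
Char. 2: derived state '-' in Drominus, Telites, and Therella only — synapomorphy for {Drominus, Telites, Therella}.
Char. 3: derived state '+' in Telites and Therella only — synapomorphy for {Telites, Therella}.
Char. 4: derived state '-' in Leptoion only — an autapomorphy, so it tells us nothing about relationships among taxa.
Most parsimonious ingroup topology: ((Drominus,(Telites,Therella)),Leptoion).
Changes per character on this tree: Char. 1: 1; Char. 2: 1; Char. 3: 1; Char. 4: 1.
Total = 4.

4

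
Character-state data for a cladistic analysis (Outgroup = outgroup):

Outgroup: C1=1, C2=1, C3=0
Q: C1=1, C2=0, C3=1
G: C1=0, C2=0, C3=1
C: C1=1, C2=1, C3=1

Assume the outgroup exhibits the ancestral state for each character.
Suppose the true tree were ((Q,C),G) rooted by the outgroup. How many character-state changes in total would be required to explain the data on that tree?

4

Map each character onto ((Q,C),G) (rooted by Outgroup) and count the minimum state changes it requires (Fitch parsimony):
C1: 1; C2: 2; C3: 1.
Total tree length = 4.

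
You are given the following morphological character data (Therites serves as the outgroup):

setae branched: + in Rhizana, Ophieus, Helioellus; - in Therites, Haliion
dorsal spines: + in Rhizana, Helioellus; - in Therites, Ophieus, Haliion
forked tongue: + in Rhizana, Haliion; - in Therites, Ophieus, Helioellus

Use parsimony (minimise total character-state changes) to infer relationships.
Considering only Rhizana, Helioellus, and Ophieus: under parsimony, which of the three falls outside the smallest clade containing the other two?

Ophieus

The outgroup has state '-' for every character, so '+' is the derived state throughout.
setae branched: derived state '+' in Helioellus, Ophieus, and Rhizana only — synapomorphy for {Helioellus, Ophieus, Rhizana}.
Only Helioellus and Rhizana show the derived state '+' for dorsal spines, supporting them as a clade.
forked tongue groups Haliion and Rhizana, which is incompatible with the clades supported by the remaining characters; treating it as convergent (homoplasy) costs fewer steps than any alternative tree.
Most parsimonious ingroup topology: (((Rhizana,Helioellus),Ophieus),Haliion).
Rhizana and Helioellus share a more recent common ancestor with each other than either does with Ophieus, so Ophieus is the least closely related of the three.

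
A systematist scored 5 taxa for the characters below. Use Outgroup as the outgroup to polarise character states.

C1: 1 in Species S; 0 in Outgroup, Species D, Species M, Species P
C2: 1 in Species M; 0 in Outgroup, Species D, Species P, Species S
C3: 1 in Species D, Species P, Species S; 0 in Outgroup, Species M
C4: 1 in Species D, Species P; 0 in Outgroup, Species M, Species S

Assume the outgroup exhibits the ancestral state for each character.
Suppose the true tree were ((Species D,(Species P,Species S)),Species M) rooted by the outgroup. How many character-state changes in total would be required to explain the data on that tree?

5

Map each character onto ((Species D,(Species P,Species S)),Species M) (rooted by Outgroup) and count the minimum state changes it requires (Fitch parsimony):
C1: 1; C2: 1; C3: 1; C4: 2.
Total tree length = 5.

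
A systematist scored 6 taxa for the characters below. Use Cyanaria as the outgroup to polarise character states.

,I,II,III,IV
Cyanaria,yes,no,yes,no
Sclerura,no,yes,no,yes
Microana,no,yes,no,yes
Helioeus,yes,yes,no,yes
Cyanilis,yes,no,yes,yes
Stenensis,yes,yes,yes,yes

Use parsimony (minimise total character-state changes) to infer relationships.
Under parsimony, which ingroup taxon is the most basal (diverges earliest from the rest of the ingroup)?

Cyanilis

Character polarity is set by the outgroup: the derived state is whichever differs from the outgroup's state, so for I, III the derived state is 'no', and for the remaining characters it is 'yes'.
I: derived state 'no' in Microana and Sclerura only — synapomorphy for {Microana, Sclerura}.
Only Helioeus, Microana, Sclerura, and Stenensis show the derived state 'yes' for II, supporting them as a clade.
III (derived state 'no') is shared by Helioeus, Microana, and Sclerura — a synapomorphy uniting that clade.
IV (derived state 'yes') is shared by all ingroup taxa — unites the whole ingroup.
Most parsimonious ingroup topology: ((((Sclerura,Microana),Helioeus),Stenensis),Cyanilis).
Cyanilis is sister to the clade containing all other ingroup taxa, so it is the earliest-diverging (most basal) ingroup lineage.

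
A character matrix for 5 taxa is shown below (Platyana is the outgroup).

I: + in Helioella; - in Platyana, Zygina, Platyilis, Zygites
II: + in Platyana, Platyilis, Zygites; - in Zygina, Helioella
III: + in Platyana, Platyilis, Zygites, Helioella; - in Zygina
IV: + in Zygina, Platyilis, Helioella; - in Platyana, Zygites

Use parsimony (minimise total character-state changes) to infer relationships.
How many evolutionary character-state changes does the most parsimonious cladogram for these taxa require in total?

Character polarity is set by the outgroup: the derived state is whichever differs from the outgroup's state, so for II, III the derived state is '-', and for the remaining characters it is '+'.
I (derived state '+') is unique to Helioella (autapomorphy; uninformative for grouping).
Only Helioella and Zygina show the derived state '-' for II, supporting them as a clade.
III: derived state '-' in Zygina only — an autapomorphy, so it tells us nothing about relationships among taxa.
IV: derived state '+' in Helioella, Platyilis, and Zygina only — synapomorphy for {Helioella, Platyilis, Zygina}.
Most parsimonious ingroup topology: (((Zygina,Helioella),Platyilis),Zygites).
Changes per character on this tree: I: 1; II: 1; III: 1; IV: 1.
Total = 4.

4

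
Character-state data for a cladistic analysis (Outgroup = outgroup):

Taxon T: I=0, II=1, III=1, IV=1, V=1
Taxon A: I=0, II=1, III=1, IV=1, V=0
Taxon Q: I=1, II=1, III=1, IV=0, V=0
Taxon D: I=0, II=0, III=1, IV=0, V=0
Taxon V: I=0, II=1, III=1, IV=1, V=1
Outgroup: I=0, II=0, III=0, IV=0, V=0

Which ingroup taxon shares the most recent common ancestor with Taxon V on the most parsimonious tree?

The outgroup has state '0' for every character, so '1' is the derived state throughout.
I: derived state '1' in Taxon Q only — an autapomorphy, so it tells us nothing about relationships among taxa.
Only Taxon A, Taxon Q, Taxon T, and Taxon V show the derived state '1' for II, supporting them as a clade.
III (derived state '1') is shared by all ingroup taxa — unites the whole ingroup.
IV (derived state '1') is shared by Taxon A, Taxon T, and Taxon V — a synapomorphy uniting that clade.
Only Taxon T and Taxon V show the derived state '1' for V, supporting them as a clade.
Most parsimonious ingroup topology: ((Taxon Q,((Taxon V,Taxon T),Taxon A)),Taxon D).
Taxon V and Taxon T form a cherry on this tree, so they are sister taxa.

Taxon T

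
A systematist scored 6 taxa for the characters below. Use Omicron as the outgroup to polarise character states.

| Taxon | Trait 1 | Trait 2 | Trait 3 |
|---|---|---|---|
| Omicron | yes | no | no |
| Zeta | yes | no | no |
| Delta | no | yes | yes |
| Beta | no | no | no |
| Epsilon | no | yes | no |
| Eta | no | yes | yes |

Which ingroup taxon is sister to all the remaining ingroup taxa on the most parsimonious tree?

Character polarity is set by the outgroup: the derived state is whichever differs from the outgroup's state, so for Trait 1 the derived state is 'no', and for the remaining characters it is 'yes'.
Only Beta, Delta, Epsilon, and Eta show the derived state 'no' for Trait 1, supporting them as a clade.
Trait 2: derived state 'yes' in Delta, Epsilon, and Eta only — synapomorphy for {Delta, Epsilon, Eta}.
Trait 3 (derived state 'yes') is shared by Delta and Eta — a synapomorphy uniting that clade.
Most parsimonious ingroup topology: (Zeta,(((Delta,Eta),Epsilon),Beta)).
Zeta is sister to the clade containing all other ingroup taxa, so it is the earliest-diverging (most basal) ingroup lineage.

Zeta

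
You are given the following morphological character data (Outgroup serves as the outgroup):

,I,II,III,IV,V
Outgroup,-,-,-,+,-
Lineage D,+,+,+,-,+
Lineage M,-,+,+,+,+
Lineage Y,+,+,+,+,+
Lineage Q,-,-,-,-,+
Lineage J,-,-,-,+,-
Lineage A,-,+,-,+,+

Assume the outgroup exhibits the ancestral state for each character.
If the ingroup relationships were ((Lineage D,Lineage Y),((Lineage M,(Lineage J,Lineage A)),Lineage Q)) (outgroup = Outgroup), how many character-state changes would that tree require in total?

10

Map each character onto ((Lineage D,Lineage Y),((Lineage M,(Lineage J,Lineage A)),Lineage Q)) (rooted by Outgroup) and count the minimum state changes it requires (Fitch parsimony):
I: 1; II: 3; III: 2; IV: 2; V: 2.
Total tree length = 10.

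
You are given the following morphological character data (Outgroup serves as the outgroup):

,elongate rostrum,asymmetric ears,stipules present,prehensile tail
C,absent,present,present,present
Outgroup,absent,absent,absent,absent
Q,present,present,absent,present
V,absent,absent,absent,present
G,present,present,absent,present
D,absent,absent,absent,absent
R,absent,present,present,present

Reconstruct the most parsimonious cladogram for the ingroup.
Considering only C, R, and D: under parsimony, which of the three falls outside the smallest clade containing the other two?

D

The outgroup has state 'absent' for every character, so 'present' is the derived state throughout.
elongate rostrum: derived state 'present' in G and Q only — synapomorphy for {G, Q}.
Only C, G, Q, and R show the derived state 'present' for asymmetric ears, supporting them as a clade.
Only C and R show the derived state 'present' for stipules present, supporting them as a clade.
prehensile tail: derived state 'present' in C, G, Q, R, and V only — synapomorphy for {C, G, Q, R, V}.
Most parsimonious ingroup topology: ((((C,R),(Q,G)),V),D).
C and R share a more recent common ancestor with each other than either does with D, so D is the least closely related of the three.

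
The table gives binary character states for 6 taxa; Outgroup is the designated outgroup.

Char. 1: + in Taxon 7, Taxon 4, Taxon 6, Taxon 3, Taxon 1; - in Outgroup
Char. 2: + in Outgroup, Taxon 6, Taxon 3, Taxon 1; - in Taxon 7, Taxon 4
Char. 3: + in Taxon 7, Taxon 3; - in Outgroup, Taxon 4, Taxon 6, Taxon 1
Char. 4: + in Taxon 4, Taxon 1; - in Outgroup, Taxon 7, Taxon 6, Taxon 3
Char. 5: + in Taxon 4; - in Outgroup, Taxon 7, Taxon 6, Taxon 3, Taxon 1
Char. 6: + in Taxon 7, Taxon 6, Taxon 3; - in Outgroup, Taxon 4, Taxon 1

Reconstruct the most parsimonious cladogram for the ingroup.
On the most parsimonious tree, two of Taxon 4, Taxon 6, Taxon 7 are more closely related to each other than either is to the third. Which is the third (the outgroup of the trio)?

Character polarity is set by the outgroup: the derived state is whichever differs from the outgroup's state, so for Char. 2 the derived state is '-', and for the remaining characters it is '+'.
All ingroup taxa share the derived state '+' for Char. 1; it defines the ingroup but does not resolve relationships within it.
Char. 2 (state '-') occurs in Taxon 4 and Taxon 7 but conflicts with the nesting implied by the other characters — most parsimoniously interpreted as homoplasy.
Char. 3: derived state '+' in Taxon 3 and Taxon 7 only — synapomorphy for {Taxon 3, Taxon 7}.
Char. 4 (derived state '+') is shared by Taxon 1 and Taxon 4 — a synapomorphy uniting that clade.
Char. 5: derived state '+' in Taxon 4 only — an autapomorphy, so it tells us nothing about relationships among taxa.
Char. 6: derived state '+' in Taxon 3, Taxon 6, and Taxon 7 only — synapomorphy for {Taxon 3, Taxon 6, Taxon 7}.
Most parsimonious ingroup topology: (((Taxon 7,Taxon 3),Taxon 6),(Taxon 4,Taxon 1)).
Taxon 6 and Taxon 7 share a more recent common ancestor with each other than either does with Taxon 4, so Taxon 4 is the least closely related of the three.

Taxon 4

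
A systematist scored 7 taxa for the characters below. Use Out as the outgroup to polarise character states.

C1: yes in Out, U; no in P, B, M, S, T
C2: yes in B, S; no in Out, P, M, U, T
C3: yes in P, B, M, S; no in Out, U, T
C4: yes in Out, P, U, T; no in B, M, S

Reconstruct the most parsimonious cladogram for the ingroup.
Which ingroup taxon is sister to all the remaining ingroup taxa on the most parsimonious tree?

U

Character polarity is set by the outgroup: the derived state is whichever differs from the outgroup's state, so for C1, C4 the derived state is 'no', and for the remaining characters it is 'yes'.
Only B, M, P, S, and T show the derived state 'no' for C1, supporting them as a clade.
C2: derived state 'yes' in B and S only — synapomorphy for {B, S}.
C3: derived state 'yes' in B, M, P, and S only — synapomorphy for {B, M, P, S}.
C4 (derived state 'no') is shared by B, M, and S — a synapomorphy uniting that clade.
Most parsimonious ingroup topology: (((P,((B,S),M)),T),U).
U is sister to the clade containing all other ingroup taxa, so it is the earliest-diverging (most basal) ingroup lineage.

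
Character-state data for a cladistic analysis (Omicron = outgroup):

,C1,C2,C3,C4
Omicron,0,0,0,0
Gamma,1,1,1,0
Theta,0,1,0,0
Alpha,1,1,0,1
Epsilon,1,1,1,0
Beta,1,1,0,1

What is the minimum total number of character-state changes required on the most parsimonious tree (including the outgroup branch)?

4

The outgroup has state '0' for every character, so '1' is the derived state throughout.
Only Alpha, Beta, Epsilon, and Gamma show the derived state '1' for C1, supporting them as a clade.
C2 (derived state '1') is shared by all ingroup taxa — unites the whole ingroup.
C3: derived state '1' in Epsilon and Gamma only — synapomorphy for {Epsilon, Gamma}.
Only Alpha and Beta show the derived state '1' for C4, supporting them as a clade.
Most parsimonious ingroup topology: (((Gamma,Epsilon),(Alpha,Beta)),Theta).
Changes per character on this tree: C1: 1; C2: 1; C3: 1; C4: 1.
Total = 4.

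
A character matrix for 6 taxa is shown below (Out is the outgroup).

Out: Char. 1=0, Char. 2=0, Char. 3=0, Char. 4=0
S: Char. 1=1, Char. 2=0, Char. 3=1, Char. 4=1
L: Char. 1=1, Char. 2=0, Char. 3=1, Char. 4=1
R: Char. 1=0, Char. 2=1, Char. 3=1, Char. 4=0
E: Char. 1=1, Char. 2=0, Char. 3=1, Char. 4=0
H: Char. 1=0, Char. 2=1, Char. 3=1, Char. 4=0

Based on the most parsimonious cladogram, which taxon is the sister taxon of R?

The outgroup has state '0' for every character, so '1' is the derived state throughout.
Char. 1 (derived state '1') is shared by E, L, and S — a synapomorphy uniting that clade.
Char. 2 (derived state '1') is shared by H and R — a synapomorphy uniting that clade.
All ingroup taxa share the derived state '1' for Char. 3; it defines the ingroup but does not resolve relationships within it.
Char. 4 (derived state '1') is shared by L and S — a synapomorphy uniting that clade.
Most parsimonious ingroup topology: (((S,L),E),(R,H)).
R and H form a cherry on this tree, so they are sister taxa.

H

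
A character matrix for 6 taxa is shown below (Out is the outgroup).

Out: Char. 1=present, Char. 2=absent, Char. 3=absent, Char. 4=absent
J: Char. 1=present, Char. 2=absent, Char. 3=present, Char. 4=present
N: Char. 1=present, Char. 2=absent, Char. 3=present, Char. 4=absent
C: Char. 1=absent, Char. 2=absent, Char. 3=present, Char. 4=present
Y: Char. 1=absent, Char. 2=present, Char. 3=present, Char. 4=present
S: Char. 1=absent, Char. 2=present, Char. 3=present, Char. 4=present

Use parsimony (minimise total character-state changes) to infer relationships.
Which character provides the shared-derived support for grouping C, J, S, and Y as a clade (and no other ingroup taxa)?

Character polarity is set by the outgroup: the derived state is whichever differs from the outgroup's state, so for Char. 1 the derived state is 'absent', and for the remaining characters it is 'present'.
Char. 1 (derived state 'absent') is shared by C, S, and Y — a synapomorphy uniting that clade.
Char. 2: derived state 'present' in S and Y only — synapomorphy for {S, Y}.
Char. 3 (derived state 'present') is shared by all ingroup taxa — unites the whole ingroup.
Char. 4: derived state 'present' in C, J, S, and Y only — synapomorphy for {C, J, S, Y}.
Most parsimonious ingroup topology: ((J,(C,(Y,S))),N).
The clade {C, J, S, Y} is supported by Char. 4: its derived state 'present' occurs in exactly those taxa and in no other taxon (including the outgroup).

Char. 4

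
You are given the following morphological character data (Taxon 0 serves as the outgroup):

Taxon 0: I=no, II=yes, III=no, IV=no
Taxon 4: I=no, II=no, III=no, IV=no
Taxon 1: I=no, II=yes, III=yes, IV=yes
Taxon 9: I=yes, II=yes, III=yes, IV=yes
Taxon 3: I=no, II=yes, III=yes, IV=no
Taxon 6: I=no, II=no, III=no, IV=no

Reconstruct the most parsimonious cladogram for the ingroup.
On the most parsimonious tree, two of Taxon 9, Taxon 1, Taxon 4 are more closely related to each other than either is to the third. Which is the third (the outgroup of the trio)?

Taxon 4

Character polarity is set by the outgroup: the derived state is whichever differs from the outgroup's state, so for II the derived state is 'no', and for the remaining characters it is 'yes'.
I (derived state 'yes') is unique to Taxon 9 (autapomorphy; uninformative for grouping).
Only Taxon 4 and Taxon 6 show the derived state 'no' for II, supporting them as a clade.
III: derived state 'yes' in Taxon 1, Taxon 3, and Taxon 9 only — synapomorphy for {Taxon 1, Taxon 3, Taxon 9}.
IV (derived state 'yes') is shared by Taxon 1 and Taxon 9 — a synapomorphy uniting that clade.
Most parsimonious ingroup topology: ((Taxon 4,Taxon 6),((Taxon 1,Taxon 9),Taxon 3)).
Taxon 1 and Taxon 9 share a more recent common ancestor with each other than either does with Taxon 4, so Taxon 4 is the least closely related of the three.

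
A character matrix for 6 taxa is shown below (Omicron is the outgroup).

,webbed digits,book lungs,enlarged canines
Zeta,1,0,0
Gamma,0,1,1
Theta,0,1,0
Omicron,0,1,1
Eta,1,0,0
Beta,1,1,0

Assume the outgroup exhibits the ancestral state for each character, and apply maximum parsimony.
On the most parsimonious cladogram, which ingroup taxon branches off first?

Character polarity is set by the outgroup: the derived state is whichever differs from the outgroup's state, so for book lungs, enlarged canines the derived state is '0', and for the remaining characters it is '1'.
webbed digits: derived state '1' in Beta, Eta, and Zeta only — synapomorphy for {Beta, Eta, Zeta}.
Only Eta and Zeta show the derived state '0' for book lungs, supporting them as a clade.
Only Beta, Eta, Theta, and Zeta show the derived state '0' for enlarged canines, supporting them as a clade.
Most parsimonious ingroup topology: (Gamma,(Theta,((Eta,Zeta),Beta))).
Gamma is sister to the clade containing all other ingroup taxa, so it is the earliest-diverging (most basal) ingroup lineage.

Gamma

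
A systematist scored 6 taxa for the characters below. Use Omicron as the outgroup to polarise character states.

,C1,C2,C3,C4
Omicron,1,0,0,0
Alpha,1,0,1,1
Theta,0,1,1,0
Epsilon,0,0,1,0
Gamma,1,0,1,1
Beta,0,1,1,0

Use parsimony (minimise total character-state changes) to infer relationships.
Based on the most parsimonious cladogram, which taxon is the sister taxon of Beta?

Theta

Character polarity is set by the outgroup: the derived state is whichever differs from the outgroup's state, so for C1 the derived state is '0', and for the remaining characters it is '1'.
C1 (derived state '0') is shared by Beta, Epsilon, and Theta — a synapomorphy uniting that clade.
C2 (derived state '1') is shared by Beta and Theta — a synapomorphy uniting that clade.
C3 (derived state '1') is shared by all ingroup taxa — unites the whole ingroup.
Only Alpha and Gamma show the derived state '1' for C4, supporting them as a clade.
Most parsimonious ingroup topology: ((Alpha,Gamma),((Theta,Beta),Epsilon)).
Beta and Theta form a cherry on this tree, so they are sister taxa.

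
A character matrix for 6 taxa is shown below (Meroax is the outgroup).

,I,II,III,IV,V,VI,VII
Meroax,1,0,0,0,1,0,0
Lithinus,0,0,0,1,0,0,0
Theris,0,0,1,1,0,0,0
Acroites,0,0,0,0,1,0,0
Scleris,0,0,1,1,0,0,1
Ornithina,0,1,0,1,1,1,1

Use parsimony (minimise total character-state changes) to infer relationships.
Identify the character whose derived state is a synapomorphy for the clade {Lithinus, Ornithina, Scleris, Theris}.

IV

Character polarity is set by the outgroup: the derived state is whichever differs from the outgroup's state, so for I, V the derived state is '0', and for the remaining characters it is '1'.
All ingroup taxa share the derived state '0' for I; it defines the ingroup but does not resolve relationships within it.
II (derived state '1') is unique to Ornithina (autapomorphy; uninformative for grouping).
Only Scleris and Theris show the derived state '1' for III, supporting them as a clade.
Only Lithinus, Ornithina, Scleris, and Theris show the derived state '1' for IV, supporting them as a clade.
Only Lithinus, Scleris, and Theris show the derived state '0' for V, supporting them as a clade.
VI: derived state '1' in Ornithina only — an autapomorphy, so it tells us nothing about relationships among taxa.
VII groups Ornithina and Scleris, which is incompatible with the clades supported by the remaining characters; treating it as convergent (homoplasy) costs fewer steps than any alternative tree.
Most parsimonious ingroup topology: (((Lithinus,(Theris,Scleris)),Ornithina),Acroites).
The clade {Lithinus, Ornithina, Scleris, Theris} is supported by IV: its derived state '1' occurs in exactly those taxa and in no other taxon (including the outgroup).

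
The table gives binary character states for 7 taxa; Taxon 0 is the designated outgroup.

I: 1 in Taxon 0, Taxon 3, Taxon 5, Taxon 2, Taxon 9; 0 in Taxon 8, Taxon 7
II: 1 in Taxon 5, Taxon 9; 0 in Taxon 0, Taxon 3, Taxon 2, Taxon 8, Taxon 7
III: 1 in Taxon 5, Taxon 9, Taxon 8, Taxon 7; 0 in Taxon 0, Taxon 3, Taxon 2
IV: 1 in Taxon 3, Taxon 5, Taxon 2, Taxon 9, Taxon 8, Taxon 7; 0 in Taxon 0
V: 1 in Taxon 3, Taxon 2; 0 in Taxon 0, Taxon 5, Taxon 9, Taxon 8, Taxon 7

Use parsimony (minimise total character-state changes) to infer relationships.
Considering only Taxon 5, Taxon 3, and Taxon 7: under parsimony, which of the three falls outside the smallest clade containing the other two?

Taxon 3

Character polarity is set by the outgroup: the derived state is whichever differs from the outgroup's state, so for I the derived state is '0', and for the remaining characters it is '1'.
Only Taxon 7 and Taxon 8 show the derived state '0' for I, supporting them as a clade.
II: derived state '1' in Taxon 5 and Taxon 9 only — synapomorphy for {Taxon 5, Taxon 9}.
III (derived state '1') is shared by Taxon 5, Taxon 7, Taxon 8, and Taxon 9 — a synapomorphy uniting that clade.
IV (derived state '1') is shared by all ingroup taxa — unites the whole ingroup.
Only Taxon 2 and Taxon 3 show the derived state '1' for V, supporting them as a clade.
Most parsimonious ingroup topology: ((Taxon 3,Taxon 2),((Taxon 5,Taxon 9),(Taxon 8,Taxon 7))).
Taxon 5 and Taxon 7 share a more recent common ancestor with each other than either does with Taxon 3, so Taxon 3 is the least closely related of the three.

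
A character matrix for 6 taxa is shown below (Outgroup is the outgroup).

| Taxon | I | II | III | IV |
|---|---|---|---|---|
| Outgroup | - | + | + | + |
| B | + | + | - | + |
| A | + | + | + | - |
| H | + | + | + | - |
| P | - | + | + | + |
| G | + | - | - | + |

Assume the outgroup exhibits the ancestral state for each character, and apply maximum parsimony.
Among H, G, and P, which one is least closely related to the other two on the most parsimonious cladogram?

P

Character polarity is set by the outgroup: the derived state is whichever differs from the outgroup's state, so for II, III, IV the derived state is '-', and for the remaining characters it is '+'.
I (derived state '+') is shared by A, B, G, and H — a synapomorphy uniting that clade.
II: derived state '-' in G only — an autapomorphy, so it tells us nothing about relationships among taxa.
Only B and G show the derived state '-' for III, supporting them as a clade.
IV (derived state '-') is shared by A and H — a synapomorphy uniting that clade.
Most parsimonious ingroup topology: (((B,G),(A,H)),P).
G and H share a more recent common ancestor with each other than either does with P, so P is the least closely related of the three.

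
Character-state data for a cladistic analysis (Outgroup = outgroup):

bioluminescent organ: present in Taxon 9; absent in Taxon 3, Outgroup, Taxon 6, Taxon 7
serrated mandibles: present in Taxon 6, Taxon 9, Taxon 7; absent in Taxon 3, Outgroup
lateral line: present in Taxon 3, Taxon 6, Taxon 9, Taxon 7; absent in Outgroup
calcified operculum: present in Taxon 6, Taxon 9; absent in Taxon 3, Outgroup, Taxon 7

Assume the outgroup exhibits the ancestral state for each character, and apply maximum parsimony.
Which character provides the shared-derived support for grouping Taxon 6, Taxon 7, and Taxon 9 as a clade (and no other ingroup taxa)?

The outgroup has state 'absent' for every character, so 'present' is the derived state throughout.
bioluminescent organ (derived state 'present') is unique to Taxon 9 (autapomorphy; uninformative for grouping).
serrated mandibles (derived state 'present') is shared by Taxon 6, Taxon 7, and Taxon 9 — a synapomorphy uniting that clade.
lateral line (derived state 'present') is shared by all ingroup taxa — unites the whole ingroup.
calcified operculum: derived state 'present' in Taxon 6 and Taxon 9 only — synapomorphy for {Taxon 6, Taxon 9}.
Most parsimonious ingroup topology: (Taxon 3,((Taxon 6,Taxon 9),Taxon 7)).
The clade {Taxon 6, Taxon 7, Taxon 9} is supported by serrated mandibles: its derived state 'present' occurs in exactly those taxa and in no other taxon (including the outgroup).

serrated mandibles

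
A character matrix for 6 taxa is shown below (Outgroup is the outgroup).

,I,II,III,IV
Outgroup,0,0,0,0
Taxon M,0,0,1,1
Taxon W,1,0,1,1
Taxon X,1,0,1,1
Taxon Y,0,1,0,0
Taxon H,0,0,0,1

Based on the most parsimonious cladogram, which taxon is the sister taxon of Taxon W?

The outgroup has state '0' for every character, so '1' is the derived state throughout.
I: derived state '1' in Taxon W and Taxon X only — synapomorphy for {Taxon W, Taxon X}.
II (derived state '1') is unique to Taxon Y (autapomorphy; uninformative for grouping).
III (derived state '1') is shared by Taxon M, Taxon W, and Taxon X — a synapomorphy uniting that clade.
Only Taxon H, Taxon M, Taxon W, and Taxon X show the derived state '1' for IV, supporting them as a clade.
Most parsimonious ingroup topology: (((Taxon M,(Taxon W,Taxon X)),Taxon H),Taxon Y).
Taxon W and Taxon X form a cherry on this tree, so they are sister taxa.

Taxon X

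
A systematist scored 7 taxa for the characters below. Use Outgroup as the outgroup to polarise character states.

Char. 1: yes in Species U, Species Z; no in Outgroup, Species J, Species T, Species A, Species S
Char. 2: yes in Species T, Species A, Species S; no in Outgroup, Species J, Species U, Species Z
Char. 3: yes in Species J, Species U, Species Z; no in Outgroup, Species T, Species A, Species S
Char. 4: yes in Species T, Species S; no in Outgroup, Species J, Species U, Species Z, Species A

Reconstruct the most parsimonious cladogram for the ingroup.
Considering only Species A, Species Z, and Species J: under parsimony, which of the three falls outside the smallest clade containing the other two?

The outgroup has state 'no' for every character, so 'yes' is the derived state throughout.
Only Species U and Species Z show the derived state 'yes' for Char. 1, supporting them as a clade.
Char. 2: derived state 'yes' in Species A, Species S, and Species T only — synapomorphy for {Species A, Species S, Species T}.
Char. 3 (derived state 'yes') is shared by Species J, Species U, and Species Z — a synapomorphy uniting that clade.
Only Species S and Species T show the derived state 'yes' for Char. 4, supporting them as a clade.
Most parsimonious ingroup topology: ((Species J,(Species U,Species Z)),((Species T,Species S),Species A)).
Species J and Species Z share a more recent common ancestor with each other than either does with Species A, so Species A is the least closely related of the three.

Species A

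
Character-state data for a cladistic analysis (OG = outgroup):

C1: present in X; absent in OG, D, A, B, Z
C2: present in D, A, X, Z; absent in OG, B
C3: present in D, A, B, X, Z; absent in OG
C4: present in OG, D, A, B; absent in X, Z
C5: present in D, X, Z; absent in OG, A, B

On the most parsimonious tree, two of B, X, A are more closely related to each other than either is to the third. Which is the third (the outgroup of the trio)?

B

Character polarity is set by the outgroup: the derived state is whichever differs from the outgroup's state, so for C4 the derived state is 'absent', and for the remaining characters it is 'present'.
C1 (derived state 'present') is unique to X (autapomorphy; uninformative for grouping).
Only A, D, X, and Z show the derived state 'present' for C2, supporting them as a clade.
All ingroup taxa share the derived state 'present' for C3; it defines the ingroup but does not resolve relationships within it.
Only X and Z show the derived state 'absent' for C4, supporting them as a clade.
C5 (derived state 'present') is shared by D, X, and Z — a synapomorphy uniting that clade.
Most parsimonious ingroup topology: (((D,(X,Z)),A),B).
X and A share a more recent common ancestor with each other than either does with B, so B is the least closely related of the three.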